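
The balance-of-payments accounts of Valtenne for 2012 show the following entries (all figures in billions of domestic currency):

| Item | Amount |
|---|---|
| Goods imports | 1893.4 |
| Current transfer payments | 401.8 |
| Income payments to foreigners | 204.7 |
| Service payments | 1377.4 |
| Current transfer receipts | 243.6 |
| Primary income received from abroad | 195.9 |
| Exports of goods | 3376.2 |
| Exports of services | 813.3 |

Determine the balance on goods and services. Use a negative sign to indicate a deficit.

Goods balance = 3376.2 - 1893.4 = 1482.8
Services balance = 813.3 - 1377.4 = -564.1
Trade balance (goods + services) = 1482.8 + (-564.1) = 918.7

918.7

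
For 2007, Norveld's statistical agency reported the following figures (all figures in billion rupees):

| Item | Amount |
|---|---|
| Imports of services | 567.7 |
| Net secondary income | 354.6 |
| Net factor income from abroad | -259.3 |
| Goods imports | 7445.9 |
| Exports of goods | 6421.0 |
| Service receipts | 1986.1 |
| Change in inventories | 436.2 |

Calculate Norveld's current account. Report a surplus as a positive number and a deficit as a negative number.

Goods balance = 6421.0 - 7445.9 = -1024.9
Services balance = 1986.1 - 567.7 = 1418.4
Trade balance (goods + services) = -1024.9 + 1418.4 = 393.5
Net primary income = -259.3
Net secondary income = 354.6
Current account = 393.5 + (-259.3) + 354.6 = 488.8

488.8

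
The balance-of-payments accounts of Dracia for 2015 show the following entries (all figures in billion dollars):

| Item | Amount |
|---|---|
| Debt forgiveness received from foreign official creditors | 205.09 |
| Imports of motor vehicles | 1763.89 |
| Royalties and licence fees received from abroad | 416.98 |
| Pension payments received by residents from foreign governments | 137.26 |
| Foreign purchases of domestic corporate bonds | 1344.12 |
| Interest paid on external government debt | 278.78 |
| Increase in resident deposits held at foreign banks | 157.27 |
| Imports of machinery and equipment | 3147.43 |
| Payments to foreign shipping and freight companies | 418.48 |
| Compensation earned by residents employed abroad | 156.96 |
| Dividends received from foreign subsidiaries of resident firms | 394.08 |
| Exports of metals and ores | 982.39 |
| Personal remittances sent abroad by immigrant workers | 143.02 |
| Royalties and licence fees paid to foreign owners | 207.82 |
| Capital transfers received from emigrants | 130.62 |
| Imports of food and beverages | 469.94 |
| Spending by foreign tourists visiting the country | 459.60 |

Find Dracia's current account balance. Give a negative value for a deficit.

Goods: -469.94 - 3147.43 + 982.39 - 1763.89 = -4398.87
Services: 459.60 - 418.48 + 416.98 - 207.82 = 250.28
Primary income: -278.78 + 156.96 + 394.08 = 272.26
Secondary income: 137.26 - 143.02 = -5.76
Current account = (-4398.87) + 250.28 + 272.26 + (-5.76) = -3882.09
(Excluded from the current account — capital account: debt forgiveness received from foreign official creditors 205.09, capital transfers received from emigrants 130.62; financial account: foreign purchases of domestic corporate bonds 1344.12, increase in resident deposits held at foreign banks 157.27.)

-3882.09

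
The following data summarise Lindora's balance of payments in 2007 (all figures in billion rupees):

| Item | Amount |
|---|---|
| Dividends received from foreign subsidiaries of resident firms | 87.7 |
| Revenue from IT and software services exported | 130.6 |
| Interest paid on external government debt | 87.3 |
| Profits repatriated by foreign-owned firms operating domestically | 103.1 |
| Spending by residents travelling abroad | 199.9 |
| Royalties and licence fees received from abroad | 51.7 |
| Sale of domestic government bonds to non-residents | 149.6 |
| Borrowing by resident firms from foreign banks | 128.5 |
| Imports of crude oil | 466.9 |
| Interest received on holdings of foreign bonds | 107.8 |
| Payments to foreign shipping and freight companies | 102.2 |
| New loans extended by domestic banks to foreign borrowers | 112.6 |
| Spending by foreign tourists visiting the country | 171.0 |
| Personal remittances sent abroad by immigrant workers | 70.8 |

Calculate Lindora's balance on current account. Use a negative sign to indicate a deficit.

-481.4

Goods: -466.9
Services: 171.0 + 130.6 - 102.2 - 199.9 + 51.7 = 51.2
Primary income: 87.7 - 103.1 + 107.8 - 87.3 = 5.1
Secondary income: -70.8
Current account = (-466.9) + 51.2 + 5.1 + (-70.8) = -481.4
(Excluded from the current account — financial account: sale of domestic government bonds to non-residents 149.6, borrowing by resident firms from foreign banks 128.5, new loans extended by domestic banks to foreign borrowers 112.6.)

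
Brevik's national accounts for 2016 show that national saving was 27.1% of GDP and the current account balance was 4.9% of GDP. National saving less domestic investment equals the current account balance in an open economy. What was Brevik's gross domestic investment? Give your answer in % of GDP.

22.2

S - I = CA (net lending to the rest of the world).
I = S - CA = 27.1 - 4.9 = 22.2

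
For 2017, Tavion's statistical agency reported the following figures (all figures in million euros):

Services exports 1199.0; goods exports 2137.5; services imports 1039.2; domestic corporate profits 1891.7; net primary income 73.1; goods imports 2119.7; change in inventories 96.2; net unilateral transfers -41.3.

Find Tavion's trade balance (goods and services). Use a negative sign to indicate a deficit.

Goods balance = 2137.5 - 2119.7 = 17.8
Services balance = 1199.0 - 1039.2 = 159.8
Trade balance (goods + services) = 17.8 + 159.8 = 177.6

177.6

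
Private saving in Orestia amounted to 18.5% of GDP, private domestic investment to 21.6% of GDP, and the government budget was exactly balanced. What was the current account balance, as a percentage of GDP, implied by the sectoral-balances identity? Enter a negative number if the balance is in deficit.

By the sectoral-balances identity, CA = (S_private - I) + (T - G).
Private balance = 18.5 - 21.6 = -3.1
Government balance (T - G) = 0
CA = -3.1 + -0.0 = -3.1

-3.1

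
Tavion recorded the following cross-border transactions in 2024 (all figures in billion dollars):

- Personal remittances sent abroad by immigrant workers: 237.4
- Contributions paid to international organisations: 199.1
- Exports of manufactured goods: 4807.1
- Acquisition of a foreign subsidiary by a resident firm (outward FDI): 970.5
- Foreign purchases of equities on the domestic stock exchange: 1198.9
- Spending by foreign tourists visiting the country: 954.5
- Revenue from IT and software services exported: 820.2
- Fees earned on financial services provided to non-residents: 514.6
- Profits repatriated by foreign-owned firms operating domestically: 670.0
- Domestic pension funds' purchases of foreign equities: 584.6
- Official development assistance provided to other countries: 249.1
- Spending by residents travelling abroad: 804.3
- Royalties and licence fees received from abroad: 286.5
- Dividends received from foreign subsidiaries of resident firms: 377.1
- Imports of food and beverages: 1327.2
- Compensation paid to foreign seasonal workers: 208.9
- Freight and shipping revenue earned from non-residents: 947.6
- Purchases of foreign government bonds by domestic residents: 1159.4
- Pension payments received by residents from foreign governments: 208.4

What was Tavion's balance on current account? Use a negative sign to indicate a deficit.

Goods: -1327.2 + 4807.1 = 3479.9
Services: -804.3 + 514.6 + 954.5 + 820.2 + 947.6 + 286.5 = 2719.1
Primary income: 377.1 - 208.9 - 670.0 = -501.8
Secondary income: -237.4 - 199.1 - 249.1 + 208.4 = -477.2
Current account = 3479.9 + 2719.1 + (-501.8) + (-477.2) = 5220.0
(Excluded from the current account — financial account: acquisition of a foreign subsidiary by a resident firm (outward FDI) 970.5, foreign purchases of equities on the domestic stock exchange 1198.9, domestic pension funds' purchases of foreign equities 584.6, purchases of foreign government bonds by domestic residents 1159.4.)

5220.0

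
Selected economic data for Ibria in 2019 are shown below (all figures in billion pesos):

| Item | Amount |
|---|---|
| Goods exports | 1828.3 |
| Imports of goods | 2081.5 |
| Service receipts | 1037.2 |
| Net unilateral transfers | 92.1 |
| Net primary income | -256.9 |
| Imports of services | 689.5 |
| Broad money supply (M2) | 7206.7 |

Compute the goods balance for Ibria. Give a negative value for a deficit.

-253.2

Goods balance = 1828.3 - 2081.5 = -253.2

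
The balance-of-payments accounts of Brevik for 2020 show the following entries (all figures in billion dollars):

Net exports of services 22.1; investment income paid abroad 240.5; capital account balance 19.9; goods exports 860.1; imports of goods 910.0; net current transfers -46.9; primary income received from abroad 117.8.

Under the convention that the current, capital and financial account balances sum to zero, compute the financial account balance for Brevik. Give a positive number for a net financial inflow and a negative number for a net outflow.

177.5

Goods balance = 860.1 - 910.0 = -49.9
Services balance = 22.1
Trade balance (goods + services) = -49.9 + 22.1 = -27.8
Net primary income = 117.8 - 240.5 = -122.7
Net secondary income = -46.9
Current account = -27.8 + (-122.7) + (-46.9) = -197.4
Financial account = -(-197.4 + 19.9) = 177.5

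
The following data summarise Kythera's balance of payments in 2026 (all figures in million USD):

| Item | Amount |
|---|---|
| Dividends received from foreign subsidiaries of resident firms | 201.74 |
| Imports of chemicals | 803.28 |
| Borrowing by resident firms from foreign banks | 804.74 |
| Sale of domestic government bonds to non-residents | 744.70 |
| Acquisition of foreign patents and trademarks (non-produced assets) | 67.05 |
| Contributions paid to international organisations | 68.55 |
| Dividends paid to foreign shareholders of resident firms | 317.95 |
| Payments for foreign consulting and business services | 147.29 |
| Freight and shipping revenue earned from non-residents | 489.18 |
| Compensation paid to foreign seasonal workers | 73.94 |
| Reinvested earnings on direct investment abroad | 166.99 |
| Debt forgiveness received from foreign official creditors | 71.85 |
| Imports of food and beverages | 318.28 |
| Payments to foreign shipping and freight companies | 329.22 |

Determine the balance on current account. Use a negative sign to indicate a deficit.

Goods: -803.28 - 318.28 = -1121.56
Services: -147.29 + 489.18 - 329.22 = 12.67
Primary income: 201.74 + 166.99 - 317.95 - 73.94 = -23.16
Secondary income: -68.55
Current account = (-1121.56) + 12.67 + (-23.16) + (-68.55) = -1200.60
(Excluded from the current account — financial account: borrowing by resident firms from foreign banks 804.74, sale of domestic government bonds to non-residents 744.70; capital account: acquisition of foreign patents and trademarks (non-produced assets) 67.05, debt forgiveness received from foreign official creditors 71.85.)

-1200.60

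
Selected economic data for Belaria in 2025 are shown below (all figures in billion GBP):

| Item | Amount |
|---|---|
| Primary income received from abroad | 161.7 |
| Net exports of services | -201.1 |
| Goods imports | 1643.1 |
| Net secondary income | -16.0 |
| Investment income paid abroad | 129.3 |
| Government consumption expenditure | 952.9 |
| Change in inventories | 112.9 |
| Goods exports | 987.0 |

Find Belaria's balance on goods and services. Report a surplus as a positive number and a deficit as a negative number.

-857.2

Goods balance = 987.0 - 1643.1 = -656.1
Services balance = -201.1
Trade balance (goods + services) = -656.1 + (-201.1) = -857.2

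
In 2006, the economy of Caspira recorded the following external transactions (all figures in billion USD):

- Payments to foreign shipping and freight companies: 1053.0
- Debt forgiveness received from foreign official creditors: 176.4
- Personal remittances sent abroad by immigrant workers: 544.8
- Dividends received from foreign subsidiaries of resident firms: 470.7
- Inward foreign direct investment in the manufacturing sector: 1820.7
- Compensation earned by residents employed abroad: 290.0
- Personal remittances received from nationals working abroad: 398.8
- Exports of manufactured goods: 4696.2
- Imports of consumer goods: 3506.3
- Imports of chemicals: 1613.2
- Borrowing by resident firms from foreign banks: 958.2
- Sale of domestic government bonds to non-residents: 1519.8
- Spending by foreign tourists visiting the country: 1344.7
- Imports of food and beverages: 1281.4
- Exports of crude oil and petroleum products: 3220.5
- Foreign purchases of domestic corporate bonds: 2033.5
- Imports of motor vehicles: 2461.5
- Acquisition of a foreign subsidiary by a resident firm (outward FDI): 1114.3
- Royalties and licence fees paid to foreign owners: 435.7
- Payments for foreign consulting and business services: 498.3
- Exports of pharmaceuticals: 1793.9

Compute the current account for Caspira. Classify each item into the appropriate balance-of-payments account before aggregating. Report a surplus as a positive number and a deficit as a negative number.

820.6

Goods: -1613.2 - 2461.5 - 1281.4 + 1793.9 - 3506.3 + 4696.2 + 3220.5 = 848.2
Services: -498.3 - 1053.0 - 435.7 + 1344.7 = -642.3
Primary income: 290.0 + 470.7 = 760.7
Secondary income: 398.8 - 544.8 = -146.0
Current account = 848.2 + (-642.3) + 760.7 + (-146.0) = 820.6
(Excluded from the current account — capital account: debt forgiveness received from foreign official creditors 176.4; financial account: inward foreign direct investment in the manufacturing sector 1820.7, borrowing by resident firms from foreign banks 958.2, sale of domestic government bonds to non-residents 1519.8, foreign purchases of domestic corporate bonds 2033.5, acquisition of a foreign subsidiary by a resident firm (outward FDI) 1114.3.)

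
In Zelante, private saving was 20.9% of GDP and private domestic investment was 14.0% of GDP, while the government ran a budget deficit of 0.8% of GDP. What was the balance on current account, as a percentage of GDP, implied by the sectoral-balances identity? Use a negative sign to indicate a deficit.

6.1

By the sectoral-balances identity, CA = (S_private - I) + (T - G).
Private balance = 20.9 - 14.0 = 6.9
Government balance (T - G) = -0.8
CA = 6.9 + (-0.8) = 6.1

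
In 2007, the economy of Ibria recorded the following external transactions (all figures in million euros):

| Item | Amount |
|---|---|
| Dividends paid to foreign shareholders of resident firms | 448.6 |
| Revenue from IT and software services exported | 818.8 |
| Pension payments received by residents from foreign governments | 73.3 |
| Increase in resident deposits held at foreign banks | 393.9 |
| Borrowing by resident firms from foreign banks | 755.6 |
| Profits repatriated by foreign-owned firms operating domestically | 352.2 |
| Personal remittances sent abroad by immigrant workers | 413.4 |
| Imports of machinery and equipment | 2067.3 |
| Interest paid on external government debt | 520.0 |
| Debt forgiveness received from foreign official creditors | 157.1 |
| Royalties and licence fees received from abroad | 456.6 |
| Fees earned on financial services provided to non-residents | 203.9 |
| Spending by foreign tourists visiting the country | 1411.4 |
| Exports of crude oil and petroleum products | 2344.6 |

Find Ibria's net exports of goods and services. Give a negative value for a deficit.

Goods: 2344.6 - 2067.3 = 277.3
Services: 818.8 + 456.6 + 203.9 + 1411.4 = 2890.7
Trade balance = 277.3 + 2890.7 = 3168.0
(Excluded from the trade balance — primary income: dividends paid to foreign shareholders of resident firms 448.6, profits repatriated by foreign-owned firms operating domestically 352.2, interest paid on external government debt 520.0; secondary income: pension payments received by residents from foreign governments 73.3, personal remittances sent abroad by immigrant workers 413.4; financial account: increase in resident deposits held at foreign banks 393.9, borrowing by resident firms from foreign banks 755.6; capital account: debt forgiveness received from foreign official creditors 157.1.)

3168.0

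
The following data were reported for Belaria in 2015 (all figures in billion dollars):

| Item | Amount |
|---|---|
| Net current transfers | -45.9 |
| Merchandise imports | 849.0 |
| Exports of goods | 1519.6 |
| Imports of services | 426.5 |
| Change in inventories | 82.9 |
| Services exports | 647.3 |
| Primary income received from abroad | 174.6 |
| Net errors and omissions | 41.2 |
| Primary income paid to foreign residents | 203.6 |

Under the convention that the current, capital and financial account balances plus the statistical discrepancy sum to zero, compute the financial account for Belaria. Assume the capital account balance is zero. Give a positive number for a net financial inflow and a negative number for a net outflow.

Goods balance = 1519.6 - 849.0 = 670.6
Services balance = 647.3 - 426.5 = 220.8
Trade balance (goods + services) = 670.6 + 220.8 = 891.4
Net primary income = 174.6 - 203.6 = -29.0
Net secondary income = -45.9
Current account = 891.4 + (-29.0) + (-45.9) = 816.5
Financial account = -(816.5 + 41.2) = -857.7

-857.7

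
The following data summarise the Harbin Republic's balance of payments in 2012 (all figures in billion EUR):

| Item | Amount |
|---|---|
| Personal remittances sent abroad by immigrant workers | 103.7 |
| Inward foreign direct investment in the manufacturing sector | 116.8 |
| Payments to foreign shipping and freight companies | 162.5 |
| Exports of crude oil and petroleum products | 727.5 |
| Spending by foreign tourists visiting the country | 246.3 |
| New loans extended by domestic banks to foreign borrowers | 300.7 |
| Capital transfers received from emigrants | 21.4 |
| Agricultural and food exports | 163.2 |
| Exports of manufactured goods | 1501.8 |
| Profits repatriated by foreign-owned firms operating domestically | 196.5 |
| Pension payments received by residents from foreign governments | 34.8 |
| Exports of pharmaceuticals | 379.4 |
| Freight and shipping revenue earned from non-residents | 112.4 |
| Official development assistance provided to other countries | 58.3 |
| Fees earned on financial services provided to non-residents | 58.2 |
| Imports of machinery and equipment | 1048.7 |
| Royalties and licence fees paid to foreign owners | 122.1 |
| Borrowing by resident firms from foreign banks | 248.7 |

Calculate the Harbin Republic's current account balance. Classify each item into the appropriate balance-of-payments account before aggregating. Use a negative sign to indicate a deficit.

Goods: 379.4 - 1048.7 + 727.5 + 1501.8 + 163.2 = 1723.2
Services: 112.4 + 58.2 + 246.3 - 122.1 - 162.5 = 132.3
Primary income: -196.5
Secondary income: 34.8 - 58.3 - 103.7 = -127.2
Current account = 1723.2 + 132.3 + (-196.5) + (-127.2) = 1531.8
(Excluded from the current account — financial account: inward foreign direct investment in the manufacturing sector 116.8, new loans extended by domestic banks to foreign borrowers 300.7, borrowing by resident firms from foreign banks 248.7; capital account: capital transfers received from emigrants 21.4.)

1531.8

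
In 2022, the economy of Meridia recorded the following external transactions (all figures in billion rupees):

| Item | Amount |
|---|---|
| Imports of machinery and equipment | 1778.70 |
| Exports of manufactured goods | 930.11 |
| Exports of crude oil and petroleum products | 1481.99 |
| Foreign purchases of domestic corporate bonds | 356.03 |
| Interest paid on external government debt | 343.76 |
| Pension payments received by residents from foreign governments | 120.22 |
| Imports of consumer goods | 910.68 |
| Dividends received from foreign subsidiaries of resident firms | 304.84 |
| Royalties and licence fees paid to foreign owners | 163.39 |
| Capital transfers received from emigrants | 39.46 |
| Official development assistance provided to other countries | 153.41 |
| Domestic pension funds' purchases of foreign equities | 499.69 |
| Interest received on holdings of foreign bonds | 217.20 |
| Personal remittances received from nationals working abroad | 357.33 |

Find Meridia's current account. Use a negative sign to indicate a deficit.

61.75

Goods: -1778.70 - 910.68 + 1481.99 + 930.11 = -277.28
Services: -163.39
Primary income: 304.84 + 217.20 - 343.76 = 178.28
Secondary income: 120.22 + 357.33 - 153.41 = 324.14
Current account = (-277.28) + (-163.39) + 178.28 + 324.14 = 61.75
(Excluded from the current account — financial account: foreign purchases of domestic corporate bonds 356.03, domestic pension funds' purchases of foreign equities 499.69; capital account: capital transfers received from emigrants 39.46.)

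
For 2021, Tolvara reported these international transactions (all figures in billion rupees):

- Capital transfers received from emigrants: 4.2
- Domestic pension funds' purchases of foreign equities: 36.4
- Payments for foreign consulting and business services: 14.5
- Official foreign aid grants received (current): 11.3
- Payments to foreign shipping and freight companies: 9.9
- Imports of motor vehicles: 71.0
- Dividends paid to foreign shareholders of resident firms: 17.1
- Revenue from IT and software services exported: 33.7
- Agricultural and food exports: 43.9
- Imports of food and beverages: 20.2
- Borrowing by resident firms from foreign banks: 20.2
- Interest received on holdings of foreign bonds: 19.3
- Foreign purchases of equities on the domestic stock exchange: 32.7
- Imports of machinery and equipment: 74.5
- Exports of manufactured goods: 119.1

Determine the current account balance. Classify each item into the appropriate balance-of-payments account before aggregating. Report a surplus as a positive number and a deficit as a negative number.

20.1

Goods: 119.1 + 43.9 - 20.2 - 74.5 - 71.0 = -2.7
Services: -14.5 - 9.9 + 33.7 = 9.3
Primary income: -17.1 + 19.3 = 2.2
Secondary income: 11.3
Current account = (-2.7) + 9.3 + 2.2 + 11.3 = 20.1
(Excluded from the current account — capital account: capital transfers received from emigrants 4.2; financial account: domestic pension funds' purchases of foreign equities 36.4, borrowing by resident firms from foreign banks 20.2, foreign purchases of equities on the domestic stock exchange 32.7.)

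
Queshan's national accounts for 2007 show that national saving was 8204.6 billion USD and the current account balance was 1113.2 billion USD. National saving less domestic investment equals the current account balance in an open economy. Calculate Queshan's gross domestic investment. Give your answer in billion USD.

7091.4

I = S - CA = 8204.6 - 1113.2 = 7091.4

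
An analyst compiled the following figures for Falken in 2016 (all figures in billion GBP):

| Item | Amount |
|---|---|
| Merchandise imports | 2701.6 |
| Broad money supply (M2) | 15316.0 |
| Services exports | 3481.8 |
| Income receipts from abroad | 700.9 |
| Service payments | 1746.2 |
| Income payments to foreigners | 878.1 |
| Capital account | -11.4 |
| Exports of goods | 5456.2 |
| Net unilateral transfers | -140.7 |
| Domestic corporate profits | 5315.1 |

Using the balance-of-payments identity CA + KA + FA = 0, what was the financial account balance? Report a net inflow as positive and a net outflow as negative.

-4160.9

Goods balance = 5456.2 - 2701.6 = 2754.6
Services balance = 3481.8 - 1746.2 = 1735.6
Trade balance (goods + services) = 2754.6 + 1735.6 = 4490.2
Net primary income = 700.9 - 878.1 = -177.2
Net secondary income = -140.7
Current account = 4490.2 + (-177.2) + (-140.7) = 4172.3
Financial account = -(4172.3 + (-11.4)) = -4160.9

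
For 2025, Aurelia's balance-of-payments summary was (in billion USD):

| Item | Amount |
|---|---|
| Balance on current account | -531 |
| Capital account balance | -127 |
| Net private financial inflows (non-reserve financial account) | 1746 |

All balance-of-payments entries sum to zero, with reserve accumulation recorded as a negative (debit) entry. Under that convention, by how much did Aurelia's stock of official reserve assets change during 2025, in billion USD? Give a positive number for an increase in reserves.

1088

Official reserve transactions balance = -((-531) + (-127) + 1746) = -1088
An accumulation of reserves is recorded as a debit (negative entry), so the change in the stock of reserves is the negative of that balance.
Change in official reserves = -(-1088) = 1088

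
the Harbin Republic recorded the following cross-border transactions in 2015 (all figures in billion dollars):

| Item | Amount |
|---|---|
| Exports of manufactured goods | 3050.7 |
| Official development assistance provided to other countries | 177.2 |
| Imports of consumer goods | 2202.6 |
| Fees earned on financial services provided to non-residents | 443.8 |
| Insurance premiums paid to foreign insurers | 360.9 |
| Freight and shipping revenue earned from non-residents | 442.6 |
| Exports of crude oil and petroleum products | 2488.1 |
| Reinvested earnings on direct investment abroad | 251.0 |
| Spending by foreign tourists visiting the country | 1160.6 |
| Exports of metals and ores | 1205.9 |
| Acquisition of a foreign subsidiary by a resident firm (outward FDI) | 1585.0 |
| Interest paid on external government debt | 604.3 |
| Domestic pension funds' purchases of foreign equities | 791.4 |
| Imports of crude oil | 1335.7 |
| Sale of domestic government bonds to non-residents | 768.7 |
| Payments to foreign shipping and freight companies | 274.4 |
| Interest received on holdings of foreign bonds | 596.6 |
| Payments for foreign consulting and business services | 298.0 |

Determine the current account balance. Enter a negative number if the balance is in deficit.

Goods: -1335.7 - 2202.6 + 2488.1 + 1205.9 + 3050.7 = 3206.4
Services: 442.6 - 298.0 - 274.4 - 360.9 + 1160.6 + 443.8 = 1113.7
Primary income: 251.0 + 596.6 - 604.3 = 243.3
Secondary income: -177.2
Current account = 3206.4 + 1113.7 + 243.3 + (-177.2) = 4386.2
(Excluded from the current account — financial account: acquisition of a foreign subsidiary by a resident firm (outward FDI) 1585.0, domestic pension funds' purchases of foreign equities 791.4, sale of domestic government bonds to non-residents 768.7.)

4386.2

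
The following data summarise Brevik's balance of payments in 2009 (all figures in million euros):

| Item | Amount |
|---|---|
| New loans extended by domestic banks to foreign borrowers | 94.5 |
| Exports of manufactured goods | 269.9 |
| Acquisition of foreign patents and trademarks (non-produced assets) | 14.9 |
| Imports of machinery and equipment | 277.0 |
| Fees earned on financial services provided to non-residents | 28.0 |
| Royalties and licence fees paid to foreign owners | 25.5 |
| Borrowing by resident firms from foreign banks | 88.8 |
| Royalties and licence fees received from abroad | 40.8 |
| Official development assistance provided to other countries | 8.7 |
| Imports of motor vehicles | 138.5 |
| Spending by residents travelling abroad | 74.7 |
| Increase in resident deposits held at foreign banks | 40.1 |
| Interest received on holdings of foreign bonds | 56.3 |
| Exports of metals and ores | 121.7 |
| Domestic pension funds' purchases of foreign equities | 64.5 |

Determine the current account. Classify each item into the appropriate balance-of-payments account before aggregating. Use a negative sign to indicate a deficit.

Goods: 121.7 - 138.5 - 277.0 + 269.9 = -23.9
Services: -25.5 + 28.0 + 40.8 - 74.7 = -31.4
Primary income: 56.3
Secondary income: -8.7
Current account = (-23.9) + (-31.4) + 56.3 + (-8.7) = -7.7
(Excluded from the current account — financial account: new loans extended by domestic banks to foreign borrowers 94.5, borrowing by resident firms from foreign banks 88.8, increase in resident deposits held at foreign banks 40.1, domestic pension funds' purchases of foreign equities 64.5; capital account: acquisition of foreign patents and trademarks (non-produced assets) 14.9.)

-7.7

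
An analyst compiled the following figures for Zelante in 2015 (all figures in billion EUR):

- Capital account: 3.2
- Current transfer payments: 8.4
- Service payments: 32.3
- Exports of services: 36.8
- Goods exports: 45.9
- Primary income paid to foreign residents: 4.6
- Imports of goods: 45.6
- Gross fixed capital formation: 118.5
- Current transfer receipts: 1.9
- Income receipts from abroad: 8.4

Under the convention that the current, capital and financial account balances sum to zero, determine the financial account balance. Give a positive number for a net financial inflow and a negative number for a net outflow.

-5.3

Goods balance = 45.9 - 45.6 = 0.3
Services balance = 36.8 - 32.3 = 4.5
Trade balance (goods + services) = 0.3 + 4.5 = 4.8
Net primary income = 8.4 - 4.6 = 3.8
Net secondary income = 1.9 - 8.4 = -6.5
Current account = 4.8 + 3.8 + (-6.5) = 2.1
Financial account = -(2.1 + 3.2) = -5.3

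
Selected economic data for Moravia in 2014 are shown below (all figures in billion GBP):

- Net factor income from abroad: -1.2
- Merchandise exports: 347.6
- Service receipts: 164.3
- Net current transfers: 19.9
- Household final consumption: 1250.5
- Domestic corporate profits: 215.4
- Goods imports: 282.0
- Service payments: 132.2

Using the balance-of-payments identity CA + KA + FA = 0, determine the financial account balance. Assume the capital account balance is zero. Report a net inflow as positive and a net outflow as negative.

-116.4

Goods balance = 347.6 - 282.0 = 65.6
Services balance = 164.3 - 132.2 = 32.1
Trade balance (goods + services) = 65.6 + 32.1 = 97.7
Net primary income = -1.2
Net secondary income = 19.9
Current account = 97.7 + (-1.2) + 19.9 = 116.4
Financial account = -(116.4) = -116.4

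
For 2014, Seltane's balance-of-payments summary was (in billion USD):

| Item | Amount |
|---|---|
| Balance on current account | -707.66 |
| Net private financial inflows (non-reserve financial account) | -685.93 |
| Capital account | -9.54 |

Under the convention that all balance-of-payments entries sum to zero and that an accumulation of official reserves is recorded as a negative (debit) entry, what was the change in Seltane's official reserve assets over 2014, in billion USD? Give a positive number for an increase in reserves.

-1403.13

Official reserve transactions balance = -((-707.66) + (-9.54) + (-685.93)) = 1403.13
An accumulation of reserves is recorded as a debit (negative entry), so the change in the stock of reserves is the negative of that balance.
Change in official reserves = -(1403.13) = -1403.13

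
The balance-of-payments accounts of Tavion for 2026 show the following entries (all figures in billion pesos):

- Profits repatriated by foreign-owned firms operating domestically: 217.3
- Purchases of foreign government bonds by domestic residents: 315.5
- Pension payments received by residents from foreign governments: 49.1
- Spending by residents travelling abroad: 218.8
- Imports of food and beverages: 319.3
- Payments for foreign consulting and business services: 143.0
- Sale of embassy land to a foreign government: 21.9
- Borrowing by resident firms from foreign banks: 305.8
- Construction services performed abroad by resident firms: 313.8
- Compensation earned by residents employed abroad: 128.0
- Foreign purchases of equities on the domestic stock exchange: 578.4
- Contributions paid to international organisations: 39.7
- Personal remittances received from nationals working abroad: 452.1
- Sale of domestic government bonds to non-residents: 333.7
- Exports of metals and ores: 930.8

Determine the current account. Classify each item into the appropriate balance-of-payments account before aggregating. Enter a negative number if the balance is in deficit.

Goods: 930.8 - 319.3 = 611.5
Services: -218.8 - 143.0 + 313.8 = -48.0
Primary income: -217.3 + 128.0 = -89.3
Secondary income: -39.7 + 49.1 + 452.1 = 461.5
Current account = 611.5 + (-48.0) + (-89.3) + 461.5 = 935.7
(Excluded from the current account — financial account: purchases of foreign government bonds by domestic residents 315.5, borrowing by resident firms from foreign banks 305.8, foreign purchases of equities on the domestic stock exchange 578.4, sale of domestic government bonds to non-residents 333.7; capital account: sale of embassy land to a foreign government 21.9.)

935.7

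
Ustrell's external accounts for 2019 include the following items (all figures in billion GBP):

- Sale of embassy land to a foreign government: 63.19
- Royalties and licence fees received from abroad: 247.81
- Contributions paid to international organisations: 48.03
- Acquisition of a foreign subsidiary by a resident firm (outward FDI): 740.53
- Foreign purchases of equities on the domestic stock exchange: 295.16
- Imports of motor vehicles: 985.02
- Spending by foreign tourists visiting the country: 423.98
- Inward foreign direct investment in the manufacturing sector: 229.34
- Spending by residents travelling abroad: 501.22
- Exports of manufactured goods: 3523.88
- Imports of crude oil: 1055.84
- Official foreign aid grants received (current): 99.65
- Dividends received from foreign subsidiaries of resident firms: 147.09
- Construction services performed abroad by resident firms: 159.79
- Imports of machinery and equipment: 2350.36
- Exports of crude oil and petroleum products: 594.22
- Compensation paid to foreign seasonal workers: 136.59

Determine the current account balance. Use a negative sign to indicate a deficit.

119.36

Goods: -1055.84 + 594.22 + 3523.88 - 985.02 - 2350.36 = -273.12
Services: -501.22 + 159.79 + 423.98 + 247.81 = 330.36
Primary income: -136.59 + 147.09 = 10.50
Secondary income: 99.65 - 48.03 = 51.62
Current account = (-273.12) + 330.36 + 10.50 + 51.62 = 119.36
(Excluded from the current account — capital account: sale of embassy land to a foreign government 63.19; financial account: acquisition of a foreign subsidiary by a resident firm (outward FDI) 740.53, foreign purchases of equities on the domestic stock exchange 295.16, inward foreign direct investment in the manufacturing sector 229.34.)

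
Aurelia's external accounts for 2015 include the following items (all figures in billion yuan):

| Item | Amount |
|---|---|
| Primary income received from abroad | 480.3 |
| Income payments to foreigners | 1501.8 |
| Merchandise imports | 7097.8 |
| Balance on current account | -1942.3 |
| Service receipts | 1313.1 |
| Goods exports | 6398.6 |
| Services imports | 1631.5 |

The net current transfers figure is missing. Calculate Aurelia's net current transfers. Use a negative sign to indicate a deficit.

Current account = goods balance + services balance + net primary income + net secondary income
Sum of the known components = -2039.1
Net current transfers = CA - (known components) = -1942.3 - (-2039.1) = 96.8

96.8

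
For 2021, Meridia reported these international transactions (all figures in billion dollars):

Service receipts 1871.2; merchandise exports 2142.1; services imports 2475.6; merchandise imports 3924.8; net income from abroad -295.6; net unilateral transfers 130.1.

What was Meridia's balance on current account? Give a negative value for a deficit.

Goods balance = 2142.1 - 3924.8 = -1782.7
Services balance = 1871.2 - 2475.6 = -604.4
Trade balance (goods + services) = -1782.7 + (-604.4) = -2387.1
Net primary income = -295.6
Net secondary income = 130.1
Current account = -2387.1 + (-295.6) + 130.1 = -2552.6

-2552.6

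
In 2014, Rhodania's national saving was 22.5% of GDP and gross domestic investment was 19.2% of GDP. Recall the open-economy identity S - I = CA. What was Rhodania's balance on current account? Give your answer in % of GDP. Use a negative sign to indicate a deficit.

3.3

CA = S - I = 22.5 - 19.2 = 3.3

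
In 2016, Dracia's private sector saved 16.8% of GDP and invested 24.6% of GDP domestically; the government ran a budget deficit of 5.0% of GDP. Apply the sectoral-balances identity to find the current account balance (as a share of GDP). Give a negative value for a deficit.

-12.8

By the sectoral-balances identity, CA = (S_private - I) + (T - G).
Private balance = 16.8 - 24.6 = -7.8
Government balance (T - G) = -5.0
CA = -7.8 + (-5.0) = -12.8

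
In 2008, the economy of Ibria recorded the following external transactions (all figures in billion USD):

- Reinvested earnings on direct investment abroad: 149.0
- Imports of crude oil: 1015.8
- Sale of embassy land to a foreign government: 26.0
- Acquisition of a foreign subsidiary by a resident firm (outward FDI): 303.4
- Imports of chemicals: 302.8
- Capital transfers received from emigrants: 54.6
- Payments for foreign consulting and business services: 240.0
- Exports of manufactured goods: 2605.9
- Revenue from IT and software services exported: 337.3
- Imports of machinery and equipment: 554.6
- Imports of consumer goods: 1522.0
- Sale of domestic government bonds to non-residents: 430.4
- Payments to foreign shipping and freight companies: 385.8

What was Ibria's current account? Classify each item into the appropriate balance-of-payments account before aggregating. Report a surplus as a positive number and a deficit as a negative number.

Goods: -1522.0 + 2605.9 - 302.8 - 554.6 - 1015.8 = -789.3
Services: -385.8 - 240.0 + 337.3 = -288.5
Primary income: 149.0
Current account = (-789.3) + (-288.5) + 149.0 = -928.8
(Excluded from the current account — capital account: sale of embassy land to a foreign government 26.0, capital transfers received from emigrants 54.6; financial account: acquisition of a foreign subsidiary by a resident firm (outward FDI) 303.4, sale of domestic government bonds to non-residents 430.4.)

-928.8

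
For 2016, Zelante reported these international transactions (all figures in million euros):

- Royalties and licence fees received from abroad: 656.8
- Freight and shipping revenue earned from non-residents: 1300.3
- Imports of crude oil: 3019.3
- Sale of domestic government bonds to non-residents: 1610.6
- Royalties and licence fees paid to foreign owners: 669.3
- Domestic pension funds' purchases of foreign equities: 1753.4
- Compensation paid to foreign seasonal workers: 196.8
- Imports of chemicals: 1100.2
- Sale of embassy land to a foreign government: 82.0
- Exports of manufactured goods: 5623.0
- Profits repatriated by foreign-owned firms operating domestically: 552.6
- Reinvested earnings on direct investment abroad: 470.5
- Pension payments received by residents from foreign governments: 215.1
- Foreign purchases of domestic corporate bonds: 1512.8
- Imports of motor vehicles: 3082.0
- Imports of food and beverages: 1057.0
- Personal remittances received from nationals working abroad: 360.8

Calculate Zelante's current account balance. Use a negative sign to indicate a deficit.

Goods: -3019.3 - 1057.0 + 5623.0 - 1100.2 - 3082.0 = -2635.5
Services: -669.3 + 1300.3 + 656.8 = 1287.8
Primary income: -552.6 - 196.8 + 470.5 = -278.9
Secondary income: 215.1 + 360.8 = 575.9
Current account = (-2635.5) + 1287.8 + (-278.9) + 575.9 = -1050.7
(Excluded from the current account — financial account: sale of domestic government bonds to non-residents 1610.6, domestic pension funds' purchases of foreign equities 1753.4, foreign purchases of domestic corporate bonds 1512.8; capital account: sale of embassy land to a foreign government 82.0.)

-1050.7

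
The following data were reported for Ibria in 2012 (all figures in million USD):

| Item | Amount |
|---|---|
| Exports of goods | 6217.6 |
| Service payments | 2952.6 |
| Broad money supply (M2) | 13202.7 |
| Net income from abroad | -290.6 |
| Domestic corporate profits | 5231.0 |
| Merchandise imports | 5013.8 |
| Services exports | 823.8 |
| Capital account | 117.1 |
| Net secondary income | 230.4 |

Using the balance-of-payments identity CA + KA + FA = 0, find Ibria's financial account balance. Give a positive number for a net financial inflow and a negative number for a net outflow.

868.1

Goods balance = 6217.6 - 5013.8 = 1203.8
Services balance = 823.8 - 2952.6 = -2128.8
Trade balance (goods + services) = 1203.8 + (-2128.8) = -925.0
Net primary income = -290.6
Net secondary income = 230.4
Current account = -925.0 + (-290.6) + 230.4 = -985.2
Financial account = -(-985.2 + 117.1) = 868.1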